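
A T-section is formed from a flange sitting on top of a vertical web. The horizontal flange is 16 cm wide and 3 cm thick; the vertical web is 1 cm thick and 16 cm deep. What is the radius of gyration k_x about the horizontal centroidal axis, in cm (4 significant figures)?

Treat the section as a set of non-overlapping primitives; coordinates are from the bounding-box lower-left.
Flange: 16 × 3, A = 48 cm², y = 17.5 cm, Ī = 36 cm⁴.
Web: 1 × 16, A = 16 cm², y = 8 cm, Ī = 341.333 cm⁴.
Centroid: ȳ = ΣA·y / ΣA = 15.125 cm.
Transfer each piece to the horizontal centroidal axis using Ī + A·d² with d = y − 15.125:
  flange: d = 2.375 cm → contributes +306.75 cm⁴
  web: d = -7.125 cm → contributes +1153.58 cm⁴
Total I = 1460.33 cm⁴.
Radius of gyration: k = √(I/A) = √(1460.33 / 64) = 4.77679 cm.

k_x ≈ 4.777 cm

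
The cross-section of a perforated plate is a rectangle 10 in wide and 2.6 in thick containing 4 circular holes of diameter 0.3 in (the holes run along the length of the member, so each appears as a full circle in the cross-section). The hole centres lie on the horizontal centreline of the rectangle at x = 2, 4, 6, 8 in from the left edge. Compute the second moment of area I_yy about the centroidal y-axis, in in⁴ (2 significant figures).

Break the section into simple shapes (no overlaps), measuring from the bottom-left corner of the bounding box.
Plate: 10 × 2.6, A = 26 in², x = 5 in, Ī = 216.7 in⁴.
Hole 1 (subtracted): ⌀0.3, A = 0.07069 in², x = 2 in, Ī = 0.0003976 in⁴.
Hole 2 (subtracted): ⌀0.3, A = 0.07069 in², x = 4 in, Ī = 0.0003976 in⁴.
Hole 3 (subtracted): ⌀0.3, A = 0.07069 in², x = 6 in, Ī = 0.0003976 in⁴.
Hole 4 (subtracted): ⌀0.3, A = 0.07069 in², x = 8 in, Ī = 0.0003976 in⁴.
By symmetry the centroid is at mid-width, x̄ = 5 in.
Transfer each piece to the centroidal y-axis using Ī + A·d² with d = x − 5:
  plate: d = 0 in → contributes +216.7 in⁴
  hole 1: d = -3 in → contributes −0.6366 in⁴
  hole 2: d = -1 in → contributes −0.07108 in⁴
  hole 3: d = 1 in → contributes −0.07108 in⁴
  hole 4: d = 3 in → contributes −0.6366 in⁴
Total I = 215.3 in⁴.

I_yy ≈ 220 in⁴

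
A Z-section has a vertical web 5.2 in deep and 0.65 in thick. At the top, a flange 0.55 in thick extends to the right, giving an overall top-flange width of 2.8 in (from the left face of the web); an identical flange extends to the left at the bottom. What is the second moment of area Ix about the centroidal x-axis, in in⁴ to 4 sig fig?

Ix ≈ 20.46 in⁴

Split into non-overlapping primitives; take the origin at the lower-left of the bounding box.
Web: 0.65 × 5.2, A = 3.38 in², y = 2.6 in, Ī = 7.61627 in⁴.
Top flange (beyond web): 2.15 × 0.55, A = 1.1825 in², y = 4.925 in, Ī = 0.0298089 in⁴.
Bottom flange (beyond web): 2.15 × 0.55, A = 1.1825 in², y = 0.275 in, Ī = 0.0298089 in⁴.
Centroid: ȳ = ΣA·y / ΣA = 2.6 in.
Transfer each piece to the centroidal x-axis using Ī + A·d² with d = y − 2.6:
  web: d = 0 in → contributes +7.61627 in⁴
  top flange (beyond web): d = 2.325 in → contributes +6.42196 in⁴
  bottom flange (beyond web): d = -2.325 in → contributes +6.42196 in⁴
Total I = 20.4602 in⁴.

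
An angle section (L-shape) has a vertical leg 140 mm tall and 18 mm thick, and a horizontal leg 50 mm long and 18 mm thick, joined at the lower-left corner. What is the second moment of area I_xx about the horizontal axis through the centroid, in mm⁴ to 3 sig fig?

I_xx ≈ 5.88 × 10⁶ mm⁴

Decompose the section into non-overlapping parts with the origin at the bottom-left of its bounding rectangle.
Vertical leg: 18 × 140, A = 2 520 mm², y = 70 mm, Ī = 4 116 000 mm⁴.
Horizontal leg (remainder): 32 × 18, A = 576 mm², y = 9 mm, Ī = 15 552 mm⁴.
Centroid: ȳ = ΣA·y / ΣA = 58.651 mm.
Transfer each piece to the horizontal axis through the centroid using Ī + A·d² with d = y − 58.651:
  vertical leg: d = 11.349 mm → contributes +4 440 566 mm⁴
  horizontal leg (remainder): d = -49.651 mm → contributes +1 435 529 mm⁴
Total I = 5 876 095 mm⁴.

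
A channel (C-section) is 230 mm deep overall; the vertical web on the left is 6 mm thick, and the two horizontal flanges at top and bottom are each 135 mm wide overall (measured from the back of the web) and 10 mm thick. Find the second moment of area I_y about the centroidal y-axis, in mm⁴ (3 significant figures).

Split into non-overlapping primitives; take the origin at the lower-left of the bounding box.
Web: 6 × 230, A = 1 380 mm², x = 3 mm, Ī = 4 140 mm⁴.
Top flange (beyond web): 129 × 10, A = 1 290 mm², x = 70.5 mm, Ī = 1 788 908 mm⁴.
Bottom flange (beyond web): 129 × 10, A = 1 290 mm², x = 70.5 mm, Ī = 1 788 908 mm⁴.
Centroid: x̄ = ΣA·x / ΣA = 46.977 mm.
Transfer each piece to the centroidal y-axis using Ī + A·d² with d = x − 46.977:
  web: d = -43.977 mm → contributes +2 673 061 mm⁴
  top flange (beyond web): d = 23.523 mm → contributes +2 502 689 mm⁴
  bottom flange (beyond web): d = 23.523 mm → contributes +2 502 689 mm⁴
Total I = 7 678 438 mm⁴.

I_y ≈ 7.68 × 10⁶ mm⁴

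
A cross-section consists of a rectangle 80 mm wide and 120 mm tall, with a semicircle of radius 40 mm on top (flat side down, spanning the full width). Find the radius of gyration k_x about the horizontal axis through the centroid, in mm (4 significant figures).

k_x ≈ 44.14 mm

Split into non-overlapping primitives; take the origin at the lower-left of the bounding box.
Rectangular body: 80 × 120, A = 9 600 mm², y = 60 mm, Ī = 11 520 000 mm⁴.
Semicircular cap: semicircle r = 40, A = 2513.27 mm², y = 136.977 mm, Ī = 280 978 mm⁴.
Centroid: ȳ = ΣA·y / ΣA = 75.9712 mm.
Transfer each piece to the horizontal axis through the centroid using Ī + A·d² with d = y − 75.9712:
  rectangular body: d = -15.9712 mm → contributes +13 968 750 mm⁴
  semicircular cap: d = 61.0054 mm → contributes +9 634 515 mm⁴
Total I = 23 603 265 mm⁴.
Radius of gyration: k = √(I/A) = √(23 603 265 / 12113.3) = 44.1423 mm.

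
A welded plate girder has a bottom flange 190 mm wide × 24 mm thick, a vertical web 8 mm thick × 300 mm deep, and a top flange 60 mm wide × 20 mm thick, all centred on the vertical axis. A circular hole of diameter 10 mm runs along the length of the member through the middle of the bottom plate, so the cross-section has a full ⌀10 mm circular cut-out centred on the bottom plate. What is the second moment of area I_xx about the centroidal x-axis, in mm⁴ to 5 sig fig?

I_xx ≈ 1.3131 × 10⁸ mm⁴

Treat the section as a set of non-overlapping primitives; coordinates are from the bounding-box lower-left.
Bottom plate: 190 × 24, A = 4 560 mm², y = 12 mm, Ī = 218 880 mm⁴.
Web plate: 8 × 300, A = 2 400 mm², y = 174 mm, Ī = 18 000 000 mm⁴.
Top plate: 60 × 20, A = 1 200 mm², y = 334 mm, Ī = 40 000 mm⁴.
Hole (subtracted): ⌀10, A = 78.53982 mm², y = 12 mm, Ī = 490.8739 mm⁴.
Centroid: ȳ = ΣA·y / ΣA = 107.9233 mm.
Transfer each piece to the centroidal x-axis using Ī + A·d² with d = y − 107.9233:
  bottom plate: d = -95.92326 mm → contributes +42 176 679 mm⁴
  web plate: d = 66.07674 mm → contributes +28 478 726 mm⁴
  top plate: d = 226.0767 mm → contributes +61 372 831 mm⁴
  hole: d = -95.92326 mm → contributes −723157.1 mm⁴
Total I = 131 305 079 mm⁴.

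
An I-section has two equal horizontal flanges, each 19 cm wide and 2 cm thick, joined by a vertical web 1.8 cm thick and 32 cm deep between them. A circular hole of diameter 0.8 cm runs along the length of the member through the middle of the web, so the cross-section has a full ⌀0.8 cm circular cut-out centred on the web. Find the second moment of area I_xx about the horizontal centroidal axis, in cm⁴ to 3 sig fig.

I_xx ≈ 2.69 × 10⁴ cm⁴

Treat the section as a set of non-overlapping primitives; coordinates are from the bounding-box lower-left.
Bottom flange: 19 × 2, A = 38 cm², y = 1 cm, Ī = 12.667 cm⁴.
Web: 1.8 × 32, A = 57.6 cm², y = 18 cm, Ī = 4915.2 cm⁴.
Top flange: 19 × 2, A = 38 cm², y = 35 cm, Ī = 12.667 cm⁴.
Hole (subtracted): ⌀0.8, A = 0.50265 cm², y = 18 cm, Ī = 0.020106 cm⁴.
By symmetry the centroid is at mid-height, ȳ = 18 cm.
Transfer each piece to the horizontal centroidal axis using Ī + A·d² with d = y − 18:
  bottom flange: d = -17 cm → contributes +10 995 cm⁴
  web: d = 0 cm → contributes +4915.2 cm⁴
  top flange: d = 17 cm → contributes +10 995 cm⁴
  hole: d = 0 cm → contributes −0.020106 cm⁴
Total I = 26 905 cm⁴.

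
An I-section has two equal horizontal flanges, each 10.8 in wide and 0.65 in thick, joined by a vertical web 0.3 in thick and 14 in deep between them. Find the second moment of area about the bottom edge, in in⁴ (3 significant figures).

I_base ≈ 1890 in⁴

Split into non-overlapping primitives; take the origin at the lower-left of the bounding box.
Bottom flange: 10.8 × 0.65, A = 7.02 in², y = 0.325 in, Ī = 0.24716 in⁴.
Web: 0.3 × 14, A = 4.2 in², y = 7.65 in, Ī = 68.6 in⁴.
Top flange: 10.8 × 0.65, A = 7.02 in², y = 14.975 in, Ī = 0.24716 in⁴.
Transfer each piece to a horizontal axis along the bottom face using Ī + A·d² with d = y − 0:
  bottom flange: d = 0.325 in → contributes +0.98865 in⁴
  web: d = 7.65 in → contributes +314.39 in⁴
  top flange: d = 14.975 in → contributes +1574.5 in⁴
Total I = 1889.9 in⁴.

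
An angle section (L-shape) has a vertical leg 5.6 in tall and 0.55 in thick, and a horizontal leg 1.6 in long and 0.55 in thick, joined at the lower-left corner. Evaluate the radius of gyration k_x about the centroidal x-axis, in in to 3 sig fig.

k_x ≈ 1.75 in

Break the section into simple shapes (no overlaps), measuring from the bottom-left corner of the bounding box.
Vertical leg: 0.55 × 5.6, A = 3.08 in², y = 2.8 in, Ī = 8.0491 in⁴.
Horizontal leg (remainder): 1.05 × 0.55, A = 0.5775 in², y = 0.275 in, Ī = 0.014558 in⁴.
Centroid: ȳ = ΣA·y / ΣA = 2.4013 in.
Transfer each piece to the centroidal x-axis using Ī + A·d² with d = y − 2.4013:
  vertical leg: d = 0.39868 in → contributes +8.5386 in⁴
  horizontal leg (remainder): d = -2.1263 in → contributes +2.6256 in⁴
Total I = 11.164 in⁴.
Radius of gyration: k = √(I/A) = √(11.164 / 3.6575) = 1.7471 in.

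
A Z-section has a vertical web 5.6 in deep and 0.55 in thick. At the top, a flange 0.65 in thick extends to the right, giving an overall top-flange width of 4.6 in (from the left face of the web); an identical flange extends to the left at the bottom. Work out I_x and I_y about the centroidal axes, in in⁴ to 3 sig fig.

I_x ≈ 40.5 in⁴, I_y ≈ 35.1 in⁴

Treat the section as a set of non-overlapping primitives; coordinates are from the bounding-box lower-left.
Web: 0.55 × 5.6, A = 3.08 in², y = 2.8 in, Ī = 8.0491 in⁴.
Top flange (beyond web): 4.05 × 0.65, A = 2.6325 in², y = 5.275 in, Ī = 0.092686 in⁴.
Bottom flange (beyond web): 4.05 × 0.65, A = 2.6325 in², y = 0.325 in, Ī = 0.092686 in⁴.
Centroid: ȳ = ΣA·y / ΣA = 2.8 in.
Transfer each piece to the centroidal x-axis using Ī + A·d² with d = y − 2.8:
  web: d = 0 in → contributes +8.0491 in⁴
  top flange (beyond web): d = 2.475 in → contributes +16.218 in⁴
  bottom flange (beyond web): d = -2.475 in → contributes +16.218 in⁴
Total I = 40.486 in⁴.
For the y-axis: x̄ = 4.325 in.
Repeating about the centroidal y-axis gives I_y = 35.126 in⁴.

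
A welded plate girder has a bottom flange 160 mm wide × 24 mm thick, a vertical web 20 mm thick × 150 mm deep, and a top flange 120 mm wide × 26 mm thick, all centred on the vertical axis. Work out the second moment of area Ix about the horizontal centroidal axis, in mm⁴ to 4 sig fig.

Ix ≈ 5.886 × 10⁷ mm⁴

Break the section into simple shapes (no overlaps), measuring from the bottom-left corner of the bounding box.
Bottom plate: 160 × 24, A = 3 840 mm², y = 12 mm, Ī = 184 320 mm⁴.
Web plate: 20 × 150, A = 3 000 mm², y = 99 mm, Ī = 5 625 000 mm⁴.
Top plate: 120 × 26, A = 3 120 mm², y = 187 mm, Ī = 175 760 mm⁴.
Centroid: ȳ = ΣA·y / ΣA = 93.0241 mm.
Transfer each piece to the horizontal centroidal axis using Ī + A·d² with d = y − 93.0241:
  bottom plate: d = -81.0241 mm → contributes +25 393 552 mm⁴
  web plate: d = 5.9759 mm → contributes +5 732 134 mm⁴
  top plate: d = 93.9759 mm → contributes +27 729 948 mm⁴
Total I = 58 855 634 mm⁴.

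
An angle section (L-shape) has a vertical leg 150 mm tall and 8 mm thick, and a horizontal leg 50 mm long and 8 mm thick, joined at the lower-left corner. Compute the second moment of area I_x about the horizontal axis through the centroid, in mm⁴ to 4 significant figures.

I_x ≈ 3.575 × 10⁶ mm⁴

Split into non-overlapping primitives; take the origin at the lower-left of the bounding box.
Vertical leg: 8 × 150, A = 1 200 mm², y = 75 mm, Ī = 2 250 000 mm⁴.
Horizontal leg (remainder): 42 × 8, A = 336 mm², y = 4 mm, Ī = 1 792 mm⁴.
Centroid: ȳ = ΣA·y / ΣA = 59.4688 mm.
Transfer each piece to the horizontal axis through the centroid using Ī + A·d² with d = y − 59.4688:
  vertical leg: d = 15.5313 mm → contributes +2 539 464 mm⁴
  horizontal leg (remainder): d = -55.4688 mm → contributes +1 035 591 mm⁴
Total I = 3 575 055 mm⁴.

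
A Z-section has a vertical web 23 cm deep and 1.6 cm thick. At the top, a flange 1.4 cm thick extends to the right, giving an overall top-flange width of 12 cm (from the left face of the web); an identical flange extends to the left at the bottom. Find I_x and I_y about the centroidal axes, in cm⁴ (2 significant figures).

I_x ≈ 5000 cm⁴, I_y ≈ 1300 cm⁴

Break the section into simple shapes (no overlaps), measuring from the bottom-left corner of the bounding box.
Web: 1.6 × 23, A = 36.8 cm², y = 11.5 cm, Ī = 1 622 cm⁴.
Top flange (beyond web): 10.4 × 1.4, A = 14.56 cm², y = 22.3 cm, Ī = 2.378 cm⁴.
Bottom flange (beyond web): 10.4 × 1.4, A = 14.56 cm², y = 0.7 cm, Ī = 2.378 cm⁴.
Centroid: ȳ = ΣA·y / ΣA = 11.5 cm.
Transfer each piece to the centroidal x-axis using Ī + A·d² with d = y − 11.5:
  web: d = 0 cm → contributes +1 622 cm⁴
  top flange (beyond web): d = 10.8 cm → contributes +1 701 cm⁴
  bottom flange (beyond web): d = -10.8 cm → contributes +1 701 cm⁴
Total I = 5 024 cm⁴.
For the y-axis: x̄ = 11.2 cm.
Repeating about the centroidal y-axis gives I_y = 1 319 cm⁴.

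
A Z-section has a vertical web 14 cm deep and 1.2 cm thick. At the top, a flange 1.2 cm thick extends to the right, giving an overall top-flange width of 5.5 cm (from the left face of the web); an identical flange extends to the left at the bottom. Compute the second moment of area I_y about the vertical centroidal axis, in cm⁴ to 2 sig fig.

I_y ≈ 96 cm⁴

Decompose the section into non-overlapping parts with the origin at the bottom-left of its bounding rectangle.
Web: 1.2 × 14, A = 16.8 cm², x = 4.9 cm, Ī = 2.016 cm⁴.
Top flange (beyond web): 4.3 × 1.2, A = 5.16 cm², x = 7.65 cm, Ī = 7.951 cm⁴.
Bottom flange (beyond web): 4.3 × 1.2, A = 5.16 cm², x = 2.15 cm, Ī = 7.951 cm⁴.
Centroid: x̄ = ΣA·x / ΣA = 4.9 cm.
Transfer each piece to the vertical centroidal axis using Ī + A·d² with d = x − 4.9:
  web: d = 0 cm → contributes +2.016 cm⁴
  top flange (beyond web): d = 2.75 cm → contributes +46.97 cm⁴
  bottom flange (beyond web): d = -2.75 cm → contributes +46.97 cm⁴
Total I = 95.96 cm⁴.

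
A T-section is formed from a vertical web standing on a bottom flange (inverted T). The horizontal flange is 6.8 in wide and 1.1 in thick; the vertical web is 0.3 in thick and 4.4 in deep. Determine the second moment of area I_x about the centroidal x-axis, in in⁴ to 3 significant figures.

Decompose the section into non-overlapping parts with the origin at the bottom-left of its bounding rectangle.
Flange: 6.8 × 1.1, A = 7.48 in², y = 0.55 in, Ī = 0.75423 in⁴.
Web: 0.3 × 4.4, A = 1.32 in², y = 3.3 in, Ī = 2.1296 in⁴.
Centroid: ȳ = ΣA·y / ΣA = 0.9625 in.
Transfer each piece to the centroidal x-axis using Ī + A·d² with d = y − 0.9625:
  flange: d = -0.4125 in → contributes +2.027 in⁴
  web: d = 2.3375 in → contributes +9.342 in⁴
Total I = 11.369 in⁴.

I_x ≈ 11.4 in⁴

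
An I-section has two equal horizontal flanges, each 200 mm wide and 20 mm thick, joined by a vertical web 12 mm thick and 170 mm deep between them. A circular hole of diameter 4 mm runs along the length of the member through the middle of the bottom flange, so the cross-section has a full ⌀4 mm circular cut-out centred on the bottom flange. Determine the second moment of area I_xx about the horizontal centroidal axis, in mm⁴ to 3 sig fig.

I_xx ≈ 7.73 × 10⁷ mm⁴

Break the section into simple shapes (no overlaps), measuring from the bottom-left corner of the bounding box.
Bottom flange: 200 × 20, A = 4 000 mm², y = 10 mm, Ī = 133 333 mm⁴.
Web: 12 × 170, A = 2 040 mm², y = 105 mm, Ī = 4 913 000 mm⁴.
Top flange: 200 × 20, A = 4 000 mm², y = 200 mm, Ī = 133 333 mm⁴.
Hole (subtracted): ⌀4, A = 12.566 mm², y = 10 mm, Ī = 12.566 mm⁴.
Centroid: ȳ = ΣA·y / ΣA = 105.12 mm.
Transfer each piece to the horizontal centroidal axis using Ī + A·d² with d = y − 105.12:
  bottom flange: d = -95.119 mm → contributes +36 323 871 mm⁴
  web: d = -0.11905 mm → contributes +4 913 029 mm⁴
  top flange: d = 94.881 mm → contributes +36 142 909 mm⁴
  hole: d = -95.119 mm → contributes −113 708 mm⁴
Total I = 77 266 100 mm⁴.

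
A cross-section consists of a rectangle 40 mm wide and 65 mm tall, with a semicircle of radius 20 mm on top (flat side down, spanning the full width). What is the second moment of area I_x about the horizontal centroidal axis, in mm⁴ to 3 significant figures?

Treat the section as a set of non-overlapping primitives; coordinates are from the bounding-box lower-left.
Rectangular body: 40 × 65, A = 2 600 mm², y = 32.5 mm, Ī = 915 417 mm⁴.
Semicircular cap: semicircle r = 20, A = 628.32 mm², y = 73.488 mm, Ī = 17 561 mm⁴.
Centroid: ȳ = ΣA·y / ΣA = 40.477 mm.
Transfer each piece to the horizontal centroidal axis using Ī + A·d² with d = y − 40.477:
  rectangular body: d = -7.9774 mm → contributes +1 080 879 mm⁴
  semicircular cap: d = 33.011 mm → contributes +702 249 mm⁴
Total I = 1 783 128 mm⁴.

I_x ≈ 1.78 × 10⁶ mm⁴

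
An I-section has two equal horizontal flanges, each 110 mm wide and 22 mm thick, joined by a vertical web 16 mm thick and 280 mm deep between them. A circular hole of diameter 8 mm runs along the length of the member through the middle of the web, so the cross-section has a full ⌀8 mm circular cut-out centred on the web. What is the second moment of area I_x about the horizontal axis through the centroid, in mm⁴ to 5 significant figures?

I_x ≈ 1.3982 × 10⁸ mm⁴

Treat the section as a set of non-overlapping primitives; coordinates are from the bounding-box lower-left.
Bottom flange: 110 × 22, A = 2 420 mm², y = 11 mm, Ī = 97606.67 mm⁴.
Web: 16 × 280, A = 4 480 mm², y = 162 mm, Ī = 29 269 333 mm⁴.
Top flange: 110 × 22, A = 2 420 mm², y = 313 mm, Ī = 97606.67 mm⁴.
Hole (subtracted): ⌀8, A = 50.26548 mm², y = 162 mm, Ī = 201.0619 mm⁴.
By symmetry the centroid is at mid-height, ȳ = 162 mm.
Transfer each piece to the horizontal axis through the centroid using Ī + A·d² with d = y − 162:
  bottom flange: d = -151 mm → contributes +55 276 027 mm⁴
  web: d = 0 mm → contributes +29 269 333 mm⁴
  top flange: d = 151 mm → contributes +55 276 027 mm⁴
  hole: d = 0 mm → contributes −201.0619 mm⁴
Total I = 139 821 186 mm⁴.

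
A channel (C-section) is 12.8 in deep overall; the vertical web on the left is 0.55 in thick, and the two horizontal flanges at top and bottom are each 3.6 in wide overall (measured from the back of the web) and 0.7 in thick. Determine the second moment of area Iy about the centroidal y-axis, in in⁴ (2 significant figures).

Iy ≈ 12 in⁴

Break the section into simple shapes (no overlaps), measuring from the bottom-left corner of the bounding box.
Web: 0.55 × 12.8, A = 7.04 in², x = 0.275 in, Ī = 0.1775 in⁴.
Top flange (beyond web): 3.05 × 0.7, A = 2.135 in², x = 2.075 in, Ī = 1.655 in⁴.
Bottom flange (beyond web): 3.05 × 0.7, A = 2.135 in², x = 2.075 in, Ī = 1.655 in⁴.
Centroid: x̄ = ΣA·x / ΣA = 0.9546 in.
Transfer each piece to the centroidal y-axis using Ī + A·d² with d = x − 0.9546:
  web: d = -0.6796 in → contributes +3.429 in⁴
  top flange (beyond web): d = 1.12 in → contributes +4.335 in⁴
  bottom flange (beyond web): d = 1.12 in → contributes +4.335 in⁴
Total I = 12.1 in⁴.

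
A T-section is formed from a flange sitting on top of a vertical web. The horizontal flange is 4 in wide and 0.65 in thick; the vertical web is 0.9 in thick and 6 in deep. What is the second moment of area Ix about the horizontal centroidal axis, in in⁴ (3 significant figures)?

Treat the section as a set of non-overlapping primitives; coordinates are from the bounding-box lower-left.
Flange: 4 × 0.65, A = 2.6 in², y = 6.325 in, Ī = 0.091542 in⁴.
Web: 0.9 × 6, A = 5.4 in², y = 3 in, Ī = 16.2 in⁴.
Centroid: ȳ = ΣA·y / ΣA = 4.0806 in.
Transfer each piece to the horizontal centroidal axis using Ī + A·d² with d = y − 4.0806:
  flange: d = 2.2444 in → contributes +13.188 in⁴
  web: d = -1.0806 in → contributes +22.506 in⁴
Total I = 35.694 in⁴.

Ix ≈ 35.7 in⁴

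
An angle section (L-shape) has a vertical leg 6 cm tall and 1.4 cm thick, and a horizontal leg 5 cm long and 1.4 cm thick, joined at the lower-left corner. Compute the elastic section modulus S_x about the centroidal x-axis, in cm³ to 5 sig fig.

Treat the section as a set of non-overlapping primitives; coordinates are from the bounding-box lower-left.
Vertical leg: 1.4 × 6, A = 8.4 cm², y = 3 cm, Ī = 25.2 cm⁴.
Horizontal leg (remainder): 3.6 × 1.4, A = 5.04 cm², y = 0.7 cm, Ī = 0.8232 cm⁴.
Centroid: ȳ = ΣA·y / ΣA = 2.1375 cm.
Transfer each piece to the centroidal x-axis using Ī + A·d² with d = y − 2.1375:
  vertical leg: d = 0.8625 cm → contributes +31.44881 cm⁴
  horizontal leg (remainder): d = -1.4375 cm → contributes +11.23789 cm⁴
Total I = 42.6867 cm⁴.
Extreme fibre distance c = 3.8625 cm; S = I/c = 11.05157 cm³.

S_x ≈ 11.052 cm³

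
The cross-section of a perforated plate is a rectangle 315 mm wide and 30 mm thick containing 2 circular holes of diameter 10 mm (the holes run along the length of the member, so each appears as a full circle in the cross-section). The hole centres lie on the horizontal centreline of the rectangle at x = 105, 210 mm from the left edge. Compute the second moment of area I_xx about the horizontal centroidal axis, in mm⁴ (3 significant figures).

Decompose the section into non-overlapping parts with the origin at the bottom-left of its bounding rectangle.
Plate: 315 × 30, A = 9 450 mm², y = 15 mm, Ī = 708 750 mm⁴.
Hole 1 (subtracted): ⌀10, A = 78.54 mm², y = 15 mm, Ī = 490.87 mm⁴.
Hole 2 (subtracted): ⌀10, A = 78.54 mm², y = 15 mm, Ī = 490.87 mm⁴.
By symmetry the centroid is at mid-height, ȳ = 15 mm.
All pieces are centred on the horizontal centroidal axis, so I = ΣĪ (holes subtracted) = 707 768 mm⁴.

I_xx ≈ 7.08 × 10⁵ mm⁴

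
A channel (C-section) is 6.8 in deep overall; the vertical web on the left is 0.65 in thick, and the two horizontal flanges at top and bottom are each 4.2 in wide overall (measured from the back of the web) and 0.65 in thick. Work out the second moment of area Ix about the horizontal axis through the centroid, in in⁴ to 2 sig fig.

Split into non-overlapping primitives; take the origin at the lower-left of the bounding box.
Web: 0.65 × 6.8, A = 4.42 in², y = 3.4 in, Ī = 17.03 in⁴.
Top flange (beyond web): 3.55 × 0.65, A = 2.308 in², y = 6.475 in, Ī = 0.08124 in⁴.
Bottom flange (beyond web): 3.55 × 0.65, A = 2.308 in², y = 0.325 in, Ī = 0.08124 in⁴.
By symmetry the centroid is at mid-height, ȳ = 3.4 in.
Transfer each piece to the horizontal axis through the centroid using Ī + A·d² with d = y − 3.4:
  web: d = 0 in → contributes +17.03 in⁴
  top flange (beyond web): d = 3.075 in → contributes +21.9 in⁴
  bottom flange (beyond web): d = -3.075 in → contributes +21.9 in⁴
Total I = 60.83 in⁴.

Ix ≈ 61 in⁴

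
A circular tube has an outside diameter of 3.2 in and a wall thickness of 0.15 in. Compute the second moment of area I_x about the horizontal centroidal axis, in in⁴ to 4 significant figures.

Treat the section as a set of non-overlapping primitives; coordinates are from the bounding-box lower-left.
Outer circle: ⌀3.2, A = 8.04248 in², y = 1.6 in, Ī = 5.14719 in⁴.
Bore (subtracted): ⌀2.9, A = 6.6052 in², y = 1.6 in, Ī = 3.47186 in⁴.
By symmetry the centroid is at mid-height, ȳ = 1.6 in.
All pieces are centred on the horizontal centroidal axis, so I = ΣĪ (holes subtracted) = 1.67533 in⁴.

I_x ≈ 1.675 in⁴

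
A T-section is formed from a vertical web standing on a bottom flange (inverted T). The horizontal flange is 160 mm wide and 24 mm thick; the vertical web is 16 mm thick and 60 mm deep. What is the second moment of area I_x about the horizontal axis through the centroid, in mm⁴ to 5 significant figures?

Break the section into simple shapes (no overlaps), measuring from the bottom-left corner of the bounding box.
Flange: 160 × 24, A = 3 840 mm², y = 12 mm, Ī = 184 320 mm⁴.
Web: 16 × 60, A = 960 mm², y = 54 mm, Ī = 288 000 mm⁴.
Centroid: ȳ = ΣA·y / ΣA = 20.4 mm.
Transfer each piece to the horizontal axis through the centroid using Ī + A·d² with d = y − 20.4:
  flange: d = -8.4 mm → contributes +455270.4 mm⁴
  web: d = 33.6 mm → contributes +1 371 802 mm⁴
Total I = 1 827 072 mm⁴.

I_x ≈ 1.8271 × 10⁶ mm⁴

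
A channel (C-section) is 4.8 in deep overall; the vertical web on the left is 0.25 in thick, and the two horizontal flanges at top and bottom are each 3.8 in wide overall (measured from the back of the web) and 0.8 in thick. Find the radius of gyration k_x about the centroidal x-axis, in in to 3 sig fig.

Split into non-overlapping primitives; take the origin at the lower-left of the bounding box.
Web: 0.25 × 4.8, A = 1.2 in², y = 2.4 in, Ī = 2.304 in⁴.
Top flange (beyond web): 3.55 × 0.8, A = 2.84 in², y = 4.4 in, Ī = 0.15147 in⁴.
Bottom flange (beyond web): 3.55 × 0.8, A = 2.84 in², y = 0.4 in, Ī = 0.15147 in⁴.
By symmetry the centroid is at mid-height, ȳ = 2.4 in.
Transfer each piece to the centroidal x-axis using Ī + A·d² with d = y − 2.4:
  web: d = 0 in → contributes +2.304 in⁴
  top flange (beyond web): d = 2 in → contributes +11.511 in⁴
  bottom flange (beyond web): d = -2 in → contributes +11.511 in⁴
Total I = 25.327 in⁴.
Radius of gyration: k = √(I/A) = √(25.327 / 6.88) = 1.9187 in.

k_x ≈ 1.92 in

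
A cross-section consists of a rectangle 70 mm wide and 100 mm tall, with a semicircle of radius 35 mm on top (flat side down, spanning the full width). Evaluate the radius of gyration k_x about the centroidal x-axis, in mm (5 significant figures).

k_x ≈ 37.195 mm

Decompose the section into non-overlapping parts with the origin at the bottom-left of its bounding rectangle.
Rectangular body: 70 × 100, A = 7 000 mm², y = 50 mm, Ī = 5 833 333 mm⁴.
Semicircular cap: semicircle r = 35, A = 1924.226 mm², y = 114.8545 mm, Ī = 164 704 mm⁴.
Centroid: ȳ = ΣA·y / ΣA = 63.9838 mm.
Transfer each piece to the centroidal x-axis using Ī + A·d² with d = y − 63.9838:
  rectangular body: d = -13.9838 mm → contributes +7 202 160 mm⁴
  semicircular cap: d = 50.87066 mm → contributes +5 144 261 mm⁴
Total I = 12 346 421 mm⁴.
Radius of gyration: k = √(I/A) = √(12 346 421 / 8924.226) = 37.19506 mm.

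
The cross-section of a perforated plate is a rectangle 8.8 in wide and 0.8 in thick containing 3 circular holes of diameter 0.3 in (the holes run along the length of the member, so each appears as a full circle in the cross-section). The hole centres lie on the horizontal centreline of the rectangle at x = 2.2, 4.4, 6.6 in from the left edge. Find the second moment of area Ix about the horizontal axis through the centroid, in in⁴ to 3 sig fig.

Split into non-overlapping primitives; take the origin at the lower-left of the bounding box.
Plate: 8.8 × 0.8, A = 7.04 in², y = 0.4 in, Ī = 0.37547 in⁴.
Hole 1 (subtracted): ⌀0.3, A = 0.070686 in², y = 0.4 in, Ī = 0.00039761 in⁴.
Hole 2 (subtracted): ⌀0.3, A = 0.070686 in², y = 0.4 in, Ī = 0.00039761 in⁴.
Hole 3 (subtracted): ⌀0.3, A = 0.070686 in², y = 0.4 in, Ī = 0.00039761 in⁴.
By symmetry the centroid is at mid-height, ȳ = 0.4 in.
All pieces are centred on the horizontal axis through the centroid, so I = ΣĪ (holes subtracted) = 0.37427 in⁴.

Ix ≈ 0.374 in⁴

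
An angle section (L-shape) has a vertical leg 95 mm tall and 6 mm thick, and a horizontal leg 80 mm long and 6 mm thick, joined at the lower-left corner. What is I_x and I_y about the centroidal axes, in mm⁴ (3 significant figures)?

Break the section into simple shapes (no overlaps), measuring from the bottom-left corner of the bounding box.
Vertical leg: 6 × 95, A = 570 mm², y = 47.5 mm, Ī = 428 688 mm⁴.
Horizontal leg (remainder): 74 × 6, A = 444 mm², y = 3 mm, Ī = 1 332 mm⁴.
Centroid: ȳ = ΣA·y / ΣA = 28.015 mm.
Transfer each piece to the centroidal x-axis using Ī + A·d² with d = y − 28.015:
  vertical leg: d = 19.485 mm → contributes +645 101 mm⁴
  horizontal leg (remainder): d = -25.015 mm → contributes +279 160 mm⁴
Total I = 924 262 mm⁴.
For the y-axis: x̄ = 20.515 mm.
Repeating about the centroidal y-axis gives I_y = 603 659 mm⁴.

I_x ≈ 9.24 × 10⁵ mm⁴, I_y ≈ 6.04 × 10⁵ mm⁴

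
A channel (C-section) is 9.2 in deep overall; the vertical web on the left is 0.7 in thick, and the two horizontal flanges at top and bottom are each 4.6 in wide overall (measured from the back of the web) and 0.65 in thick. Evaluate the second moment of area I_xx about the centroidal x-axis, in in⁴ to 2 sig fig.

Split into non-overlapping primitives; take the origin at the lower-left of the bounding box.
Web: 0.7 × 9.2, A = 6.44 in², y = 4.6 in, Ī = 45.42 in⁴.
Top flange (beyond web): 3.9 × 0.65, A = 2.535 in², y = 8.875 in, Ī = 0.08925 in⁴.
Bottom flange (beyond web): 3.9 × 0.65, A = 2.535 in², y = 0.325 in, Ī = 0.08925 in⁴.
By symmetry the centroid is at mid-height, ȳ = 4.6 in.
Transfer each piece to the centroidal x-axis using Ī + A·d² with d = y − 4.6:
  web: d = 0 in → contributes +45.42 in⁴
  top flange (beyond web): d = 4.275 in → contributes +46.42 in⁴
  bottom flange (beyond web): d = -4.275 in → contributes +46.42 in⁴
Total I = 138.3 in⁴.

I_xx ≈ 140 in⁴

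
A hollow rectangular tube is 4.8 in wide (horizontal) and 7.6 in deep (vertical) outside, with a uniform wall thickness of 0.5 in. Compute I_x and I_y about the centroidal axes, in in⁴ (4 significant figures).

I_x ≈ 84.55 in⁴, I_y ≈ 39.86 in⁴

Split into non-overlapping primitives; take the origin at the lower-left of the bounding box.
Outer rectangle: 4.8 × 7.6, A = 36.48 in², y = 3.8 in, Ī = 175.59 in⁴.
Inner void (subtracted): 3.8 × 6.6, A = 25.08 in², y = 3.8 in, Ī = 91.0404 in⁴.
By symmetry the centroid is at mid-height, ȳ = 3.8 in.
All pieces are centred on the centroidal x-axis, so I = ΣĪ (holes subtracted) = 84.55 in⁴.
Repeating about the centroidal y-axis gives I_y = 39.862 in⁴.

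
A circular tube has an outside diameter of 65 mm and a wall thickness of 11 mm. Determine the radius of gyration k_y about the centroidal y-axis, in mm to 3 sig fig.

k_y ≈ 19.5 mm

Decompose the section into non-overlapping parts with the origin at the bottom-left of its bounding rectangle.
Outer circle: ⌀65, A = 3318.3 mm², x = 32.5 mm, Ī = 876 241 mm⁴.
Bore (subtracted): ⌀43, A = 1452.2 mm², x = 32.5 mm, Ī = 167 820 mm⁴.
By symmetry the centroid is at mid-width, x̄ = 32.5 mm.
All pieces are centred on the centroidal y-axis, so I = ΣĪ (holes subtracted) = 708 421 mm⁴.
Radius of gyration: k = √(I/A) = √(708 421 / 1866.1) = 19.484 mm.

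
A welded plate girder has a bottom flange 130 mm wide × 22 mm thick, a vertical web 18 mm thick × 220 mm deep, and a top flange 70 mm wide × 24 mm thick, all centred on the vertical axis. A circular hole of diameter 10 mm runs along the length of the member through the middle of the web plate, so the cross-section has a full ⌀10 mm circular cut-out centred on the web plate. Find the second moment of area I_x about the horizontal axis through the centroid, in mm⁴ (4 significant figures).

Break the section into simple shapes (no overlaps), measuring from the bottom-left corner of the bounding box.
Bottom plate: 130 × 22, A = 2 860 mm², y = 11 mm, Ī = 115 353 mm⁴.
Web plate: 18 × 220, A = 3 960 mm², y = 132 mm, Ī = 15 972 000 mm⁴.
Top plate: 70 × 24, A = 1 680 mm², y = 254 mm, Ī = 80 640 mm⁴.
Hole (subtracted): ⌀10, A = 78.5398 mm², y = 132 mm, Ī = 490.874 mm⁴.
Centroid: ȳ = ΣA·y / ΣA = 115.245 mm.
Transfer each piece to the horizontal axis through the centroid using Ī + A·d² with d = y − 115.245:
  bottom plate: d = -104.245 mm → contributes +31 195 141 mm⁴
  web plate: d = 16.7548 mm → contributes +17 083 666 mm⁴
  top plate: d = 138.755 mm → contributes +32 425 509 mm⁴
  hole: d = 16.7548 mm → contributes −22538.9 mm⁴
Total I = 80 681 778 mm⁴.

I_x ≈ 8.068 × 10⁷ mm⁴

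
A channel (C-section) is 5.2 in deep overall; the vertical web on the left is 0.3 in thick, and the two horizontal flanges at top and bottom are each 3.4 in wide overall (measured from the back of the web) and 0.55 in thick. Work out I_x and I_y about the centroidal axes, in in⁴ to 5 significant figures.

I_x ≈ 22.034 in⁴, I_y ≈ 5.8358 in⁴

Decompose the section into non-overlapping parts with the origin at the bottom-left of its bounding rectangle.
Web: 0.3 × 5.2, A = 1.56 in², y = 2.6 in, Ī = 3.5152 in⁴.
Top flange (beyond web): 3.1 × 0.55, A = 1.705 in², y = 4.925 in, Ī = 0.04298021 in⁴.
Bottom flange (beyond web): 3.1 × 0.55, A = 1.705 in², y = 0.275 in, Ī = 0.04298021 in⁴.
By symmetry the centroid is at mid-height, ȳ = 2.6 in.
Transfer each piece to the centroidal x-axis using Ī + A·d² with d = y − 2.6:
  web: d = 0 in → contributes +3.5152 in⁴
  top flange (beyond web): d = 2.325 in → contributes +9.259571 in⁴
  bottom flange (beyond web): d = -2.325 in → contributes +9.259571 in⁴
Total I = 22.03434 in⁴.
For the y-axis: x̄ = 1.316398 in.
Repeating about the centroidal y-axis gives I_y = 5.83583 in⁴.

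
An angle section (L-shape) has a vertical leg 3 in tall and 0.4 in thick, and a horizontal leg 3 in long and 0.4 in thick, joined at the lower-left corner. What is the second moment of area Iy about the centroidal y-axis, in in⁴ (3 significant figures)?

Break the section into simple shapes (no overlaps), measuring from the bottom-left corner of the bounding box.
Vertical leg: 0.4 × 3, A = 1.2 in², x = 0.2 in, Ī = 0.016 in⁴.
Horizontal leg (remainder): 2.6 × 0.4, A = 1.04 in², x = 1.7 in, Ī = 0.58587 in⁴.
Centroid: x̄ = ΣA·x / ΣA = 0.89643 in.
Transfer each piece to the centroidal y-axis using Ī + A·d² with d = x − 0.89643:
  vertical leg: d = -0.69643 in → contributes +0.59802 in⁴
  horizontal leg (remainder): d = 0.80357 in → contributes +1.2574 in⁴
Total I = 1.8554 in⁴.

Iy ≈ 1.86 in⁴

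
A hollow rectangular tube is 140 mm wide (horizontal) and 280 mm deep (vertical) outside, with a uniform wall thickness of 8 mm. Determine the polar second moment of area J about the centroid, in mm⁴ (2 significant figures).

J ≈ 8.8 × 10⁷ mm⁴

Treat the section as a set of non-overlapping primitives; coordinates are from the bounding-box lower-left.
Outer rectangle: 140 × 280, A = 39 200 mm², y = 140 mm, Ī = 256 106 667 mm⁴.
Inner void (subtracted): 124 × 264, A = 32 736 mm², y = 140 mm, Ī = 190 130 688 mm⁴.
By symmetry the centroid is at mid-height, ȳ = 140 mm.
All pieces are centred on the centroidal x-axis, so I = ΣĪ (holes subtracted) = 65 975 979 mm⁴.
Repeating about the centroidal y-axis gives I_y = 22 080 939 mm⁴.
Polar second moment: J = I_x + I_y = 88 056 917 mm⁴.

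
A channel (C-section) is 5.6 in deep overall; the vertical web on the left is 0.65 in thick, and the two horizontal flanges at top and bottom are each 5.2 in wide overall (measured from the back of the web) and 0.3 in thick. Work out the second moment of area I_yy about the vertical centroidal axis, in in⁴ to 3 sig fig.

I_yy ≈ 15.4 in⁴

Decompose the section into non-overlapping parts with the origin at the bottom-left of its bounding rectangle.
Web: 0.65 × 5.6, A = 3.64 in², x = 0.325 in, Ī = 0.12816 in⁴.
Top flange (beyond web): 4.55 × 0.3, A = 1.365 in², x = 2.925 in, Ī = 2.3549 in⁴.
Bottom flange (beyond web): 4.55 × 0.3, A = 1.365 in², x = 2.925 in, Ī = 2.3549 in⁴.
Centroid: x̄ = ΣA·x / ΣA = 1.4393 in.
Transfer each piece to the vertical centroidal axis using Ī + A·d² with d = x − 1.4393:
  web: d = -1.1143 in → contributes +4.6477 in⁴
  top flange (beyond web): d = 1.4857 in → contributes +5.3679 in⁴
  bottom flange (beyond web): d = 1.4857 in → contributes +5.3679 in⁴
Total I = 15.384 in⁴.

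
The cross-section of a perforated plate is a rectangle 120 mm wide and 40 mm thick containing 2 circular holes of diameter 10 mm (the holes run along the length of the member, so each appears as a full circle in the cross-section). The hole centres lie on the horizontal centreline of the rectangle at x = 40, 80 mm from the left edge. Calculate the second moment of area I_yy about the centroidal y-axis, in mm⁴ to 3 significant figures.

Decompose the section into non-overlapping parts with the origin at the bottom-left of its bounding rectangle.
Plate: 120 × 40, A = 4 800 mm², x = 60 mm, Ī = 5 760 000 mm⁴.
Hole 1 (subtracted): ⌀10, A = 78.54 mm², x = 40 mm, Ī = 490.87 mm⁴.
Hole 2 (subtracted): ⌀10, A = 78.54 mm², x = 80 mm, Ī = 490.87 mm⁴.
By symmetry the centroid is at mid-width, x̄ = 60 mm.
Transfer each piece to the centroidal y-axis using Ī + A·d² with d = x − 60:
  plate: d = 0 mm → contributes +5 760 000 mm⁴
  hole 1: d = -20 mm → contributes −31 907 mm⁴
  hole 2: d = 20 mm → contributes −31 907 mm⁴
Total I = 5 696 186 mm⁴.

I_yy ≈ 5.70 × 10⁶ mm⁴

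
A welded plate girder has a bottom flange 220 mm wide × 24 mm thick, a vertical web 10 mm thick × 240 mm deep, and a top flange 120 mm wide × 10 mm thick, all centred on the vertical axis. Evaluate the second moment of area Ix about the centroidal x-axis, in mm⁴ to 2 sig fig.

Ix ≈ 8.9 × 10⁷ mm⁴

Decompose the section into non-overlapping parts with the origin at the bottom-left of its bounding rectangle.
Bottom plate: 220 × 24, A = 5 280 mm², y = 12 mm, Ī = 253 440 mm⁴.
Web plate: 10 × 240, A = 2 400 mm², y = 144 mm, Ī = 11 520 000 mm⁴.
Top plate: 120 × 10, A = 1 200 mm², y = 269 mm, Ī = 10 000 mm⁴.
Centroid: ȳ = ΣA·y / ΣA = 82.41 mm.
Transfer each piece to the centroidal x-axis using Ī + A·d² with d = y − 82.41:
  bottom plate: d = -70.41 mm → contributes +26 425 983 mm⁴
  web plate: d = 61.59 mm → contributes +20 625 346 mm⁴
  top plate: d = 186.6 mm → contributes +41 791 051 mm⁴
Total I = 88 842 381 mm⁴.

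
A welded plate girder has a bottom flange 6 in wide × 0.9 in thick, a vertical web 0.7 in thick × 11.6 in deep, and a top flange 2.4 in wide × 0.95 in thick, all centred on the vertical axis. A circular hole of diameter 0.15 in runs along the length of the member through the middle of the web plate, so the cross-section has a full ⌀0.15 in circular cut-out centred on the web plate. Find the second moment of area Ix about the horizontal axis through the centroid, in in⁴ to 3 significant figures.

Ix ≈ 368 in⁴

Break the section into simple shapes (no overlaps), measuring from the bottom-left corner of the bounding box.
Bottom plate: 6 × 0.9, A = 5.4 in², y = 0.45 in, Ī = 0.3645 in⁴.
Web plate: 0.7 × 11.6, A = 8.12 in², y = 6.7 in, Ī = 91.052 in⁴.
Top plate: 2.4 × 0.95, A = 2.28 in², y = 12.975 in, Ī = 0.17148 in⁴.
Hole (subtracted): ⌀0.15, A = 0.017671 in², y = 6.7 in, Ī = 0.00002485 in⁴.
Centroid: ȳ = ΣA·y / ΣA = 5.4681 in.
Transfer each piece to the horizontal axis through the centroid using Ī + A·d² with d = y − 5.4681:
  bottom plate: d = -5.0181 in → contributes +136.34 in⁴
  web plate: d = 1.2319 in → contributes +103.38 in⁴
  top plate: d = 7.5069 in → contributes +128.66 in⁴
  hole: d = 1.2319 in → contributes −0.026845 in⁴
Total I = 368.35 in⁴.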